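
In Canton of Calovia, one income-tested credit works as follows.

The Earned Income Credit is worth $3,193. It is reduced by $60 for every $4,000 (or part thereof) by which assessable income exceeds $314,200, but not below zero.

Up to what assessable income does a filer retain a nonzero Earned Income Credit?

After 53 increments the reduction is 53 × $60 = $3,180, leaving $13; one more increment wipes it out. Increment 53 ends at excess 53 × $4,000 = $212,000, so the highest qualifying income is $314,200 + $212,000 = $526,200.

$526,200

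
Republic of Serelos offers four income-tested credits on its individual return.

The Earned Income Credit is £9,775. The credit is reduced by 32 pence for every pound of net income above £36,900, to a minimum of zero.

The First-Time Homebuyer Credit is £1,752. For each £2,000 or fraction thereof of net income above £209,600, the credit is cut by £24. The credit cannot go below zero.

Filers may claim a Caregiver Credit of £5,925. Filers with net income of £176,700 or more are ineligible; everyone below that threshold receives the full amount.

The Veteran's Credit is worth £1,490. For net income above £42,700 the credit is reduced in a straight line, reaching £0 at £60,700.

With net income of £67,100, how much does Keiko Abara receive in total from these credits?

Earned Income Credit: 32% of the £30,200 excess over £36,900 is £9,664; credit = £9,775 − £9,664 = £111.
First-Time Homebuyer Credit: £67,100 is at or below the £209,600 threshold, so the full £1,752 applies.
Caregiver Credit: £67,100 is below the £176,700 cutoff, so the full £5,925 applies.
Veteran's Credit: £67,100 is at or above £60,700, so the credit is £0.
Total: £111 + £1,752 + £5,925 + £0 = £7,788.

£7,788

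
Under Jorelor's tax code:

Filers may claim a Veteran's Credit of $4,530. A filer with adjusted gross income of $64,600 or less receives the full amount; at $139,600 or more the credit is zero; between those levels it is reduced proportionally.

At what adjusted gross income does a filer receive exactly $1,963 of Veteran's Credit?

$1,963 is 1,963/4,530 of the full $4,530, so 2,567/4,530 of the $75,000 range has been used: income = $64,600 + $75,000 × 2,567/4,530 = $107,100.

$107,100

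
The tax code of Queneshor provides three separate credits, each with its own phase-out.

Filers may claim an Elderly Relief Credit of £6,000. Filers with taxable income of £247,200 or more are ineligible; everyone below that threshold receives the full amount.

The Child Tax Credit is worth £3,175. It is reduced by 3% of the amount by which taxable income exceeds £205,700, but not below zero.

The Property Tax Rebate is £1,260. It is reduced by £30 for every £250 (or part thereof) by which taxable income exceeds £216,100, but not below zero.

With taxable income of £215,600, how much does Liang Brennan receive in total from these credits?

£10,138

Elderly Relief Credit: £215,600 is below the £247,200 cutoff, so the full £6,000 applies.
Child Tax Credit: 3% of the £9,900 excess over £205,700 is £297; credit = £3,175 − £297 = £2,878.
Property Tax Rebate: £215,600 is at or below the £216,100 threshold, so the full £1,260 applies.
Total: £6,000 + £2,878 + £1,260 = £10,138.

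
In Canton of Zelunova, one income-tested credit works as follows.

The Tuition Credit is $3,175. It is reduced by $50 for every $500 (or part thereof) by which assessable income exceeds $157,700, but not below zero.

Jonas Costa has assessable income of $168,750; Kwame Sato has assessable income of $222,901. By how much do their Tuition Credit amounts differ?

Jonas ($168,750): Tuition Credit: income exceeds $157,700 by $11,050, which is 23 full-or-partial $500 increments; reduction = 23 × $50 = $1,150, leaving $2,025.
Kwame ($222,901): Tuition Credit: income exceeds $157,700 by $65,201 → 131 increments × $50 = $6,550 ≥ base, so the credit is $0.
Difference: |$2,025 − $0| = $2,025.

$2,025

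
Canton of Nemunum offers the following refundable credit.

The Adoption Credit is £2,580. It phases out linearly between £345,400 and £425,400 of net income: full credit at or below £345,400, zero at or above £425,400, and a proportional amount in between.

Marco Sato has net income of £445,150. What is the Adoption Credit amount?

£0

Adoption Credit: £445,150 is at or above £425,400, so the credit is £0.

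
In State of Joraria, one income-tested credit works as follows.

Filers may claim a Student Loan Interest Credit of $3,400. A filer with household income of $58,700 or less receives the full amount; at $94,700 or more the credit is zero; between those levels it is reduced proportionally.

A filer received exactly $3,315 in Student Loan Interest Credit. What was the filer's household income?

$59,600

$3,315 is 3,315/3,400 of the full $3,400, so 85/3,400 of the $36,000 range has been used: income = $58,700 + $36,000 × 85/3,400 = $59,600.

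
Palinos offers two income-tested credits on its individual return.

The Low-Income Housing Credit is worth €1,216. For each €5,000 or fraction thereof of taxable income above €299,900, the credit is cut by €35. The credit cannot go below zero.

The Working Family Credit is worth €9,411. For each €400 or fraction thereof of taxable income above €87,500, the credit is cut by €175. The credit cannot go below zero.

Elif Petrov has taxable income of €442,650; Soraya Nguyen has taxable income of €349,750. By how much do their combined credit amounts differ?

€665

Elif (€442,650): Low-Income Housing Credit: income exceeds €299,900 by €142,750, which is 29 full-or-partial €5,000 increments; reduction = 29 × €35 = €1,015, leaving €201. Working Family Credit: income exceeds €87,500 by €355,150 → 888 increments × €175 = €155,400 ≥ base, so the credit is €0. total €201 + €0 = €201
Soraya (€349,750): Low-Income Housing Credit: income exceeds €299,900 by €49,850, which is 10 full-or-partial €5,000 increments; reduction = 10 × €35 = €350, leaving €866. Working Family Credit: income exceeds €87,500 by €262,250 → 656 increments × €175 = €114,800 ≥ base, so the credit is €0. total €866 + €0 = €866
Difference: |€201 − €866| = €665.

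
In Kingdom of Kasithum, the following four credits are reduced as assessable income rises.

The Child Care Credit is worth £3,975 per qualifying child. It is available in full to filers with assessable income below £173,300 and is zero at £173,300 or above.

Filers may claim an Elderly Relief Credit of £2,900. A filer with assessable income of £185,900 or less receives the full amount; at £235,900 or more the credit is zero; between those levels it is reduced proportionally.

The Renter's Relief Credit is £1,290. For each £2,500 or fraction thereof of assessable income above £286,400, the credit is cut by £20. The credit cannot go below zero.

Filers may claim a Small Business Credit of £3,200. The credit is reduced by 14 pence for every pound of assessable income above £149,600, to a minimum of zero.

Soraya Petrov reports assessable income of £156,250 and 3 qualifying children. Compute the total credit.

£18,384

Child Care Credit: base = 3 × £3,975 = £11,925. £156,250 is below the £173,300 cutoff, so the full £11,925 applies.
Elderly Relief Credit: £156,250 is at or below the £185,900 threshold, so the full £2,900 applies.
Renter's Relief Credit: £156,250 is at or below the £286,400 threshold, so the full £1,290 applies.
Small Business Credit: 14% of the £6,650 excess over £149,600 is £931; credit = £3,200 − £931 = £2,269.
Total: £11,925 + £2,900 + £1,290 + £2,269 = £18,384.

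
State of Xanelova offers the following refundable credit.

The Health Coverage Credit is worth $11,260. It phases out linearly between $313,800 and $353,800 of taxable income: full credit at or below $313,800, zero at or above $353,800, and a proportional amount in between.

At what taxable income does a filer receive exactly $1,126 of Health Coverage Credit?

$349,800

$1,126 is 1,126/11,260 of the full $11,260, so 10,134/11,260 of the $40,000 range has been used: income = $313,800 + $40,000 × 10,134/11,260 = $349,800.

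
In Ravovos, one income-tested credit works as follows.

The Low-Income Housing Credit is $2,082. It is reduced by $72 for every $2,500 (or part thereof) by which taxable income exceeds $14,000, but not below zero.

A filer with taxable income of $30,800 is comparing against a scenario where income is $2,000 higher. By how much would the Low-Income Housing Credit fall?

At $30,800 — income exceeds $14,000 by $16,800, which is 7 full-or-partial $2,500 increments; reduction = 7 × $72 = $504, leaving $1,578.
At $32,800 — income exceeds $14,000 by $18,800, which is 8 full-or-partial $2,500 increments; reduction = 8 × $72 = $576, leaving $1,506.
Lost: $1,578 − $1,506 = $72.

$72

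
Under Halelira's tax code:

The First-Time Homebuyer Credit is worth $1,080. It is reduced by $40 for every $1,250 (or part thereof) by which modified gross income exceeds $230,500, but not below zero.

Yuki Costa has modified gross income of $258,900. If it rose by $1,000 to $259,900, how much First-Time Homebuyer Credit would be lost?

At $258,900 — income exceeds $230,500 by $28,400, which is 23 full-or-partial $1,250 increments; reduction = 23 × $40 = $920, leaving $160.
At $259,900 — income exceeds $230,500 by $29,400, which is 24 full-or-partial $1,250 increments; reduction = 24 × $40 = $960, leaving $120.
Lost: $160 − $120 = $40.

$40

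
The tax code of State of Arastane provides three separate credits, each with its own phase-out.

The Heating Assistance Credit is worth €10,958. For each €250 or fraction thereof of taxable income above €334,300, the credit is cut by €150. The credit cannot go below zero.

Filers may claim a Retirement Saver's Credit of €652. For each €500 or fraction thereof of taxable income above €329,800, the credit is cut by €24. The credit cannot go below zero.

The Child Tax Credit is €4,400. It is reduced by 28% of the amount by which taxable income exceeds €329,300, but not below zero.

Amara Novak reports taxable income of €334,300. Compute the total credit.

Heating Assistance Credit: €334,300 is at or below the €334,300 threshold, so the full €10,958 applies.
Retirement Saver's Credit: income exceeds €329,800 by €4,500, which is 9 full-or-partial €500 increments; reduction = 9 × €24 = €216, leaving €436.
Child Tax Credit: 28% of the €5,000 excess over €329,300 is €1,400; credit = €4,400 − €1,400 = €3,000.
Total: €10,958 + €436 + €3,000 = €14,394.

€14,394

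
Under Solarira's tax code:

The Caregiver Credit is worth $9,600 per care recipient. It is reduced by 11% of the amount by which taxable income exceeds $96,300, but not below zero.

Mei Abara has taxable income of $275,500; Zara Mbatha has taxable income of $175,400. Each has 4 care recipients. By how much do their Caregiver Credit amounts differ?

Mei ($275,500): Caregiver Credit: base = 4 × $9,600 = $38,400. 11% of the $179,200 excess over $96,300 is $19,712; credit = $38,400 − $19,712 = $18,688.
Zara ($175,400): Caregiver Credit: base = 4 × $9,600 = $38,400. 11% of the $79,100 excess over $96,300 is $8,701; credit = $38,400 − $8,701 = $29,699.
Difference: |$18,688 − $29,699| = $11,011.

$11,011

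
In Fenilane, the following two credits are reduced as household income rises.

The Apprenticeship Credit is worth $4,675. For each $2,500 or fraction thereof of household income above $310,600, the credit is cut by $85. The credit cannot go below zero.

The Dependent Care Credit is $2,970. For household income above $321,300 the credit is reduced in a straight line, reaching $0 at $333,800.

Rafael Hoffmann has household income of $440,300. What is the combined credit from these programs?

Apprenticeship Credit: income exceeds $310,600 by $129,700, which is 52 full-or-partial $2,500 increments; reduction = 52 × $85 = $4,420, leaving $255.
Dependent Care Credit: $440,300 is at or above $333,800, so the credit is $0.
Total: $255 + $0 = $255.

$255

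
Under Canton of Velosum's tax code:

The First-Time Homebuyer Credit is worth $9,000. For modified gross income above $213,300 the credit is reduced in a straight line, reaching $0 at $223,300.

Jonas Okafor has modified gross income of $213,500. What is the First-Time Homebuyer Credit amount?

$8,820

First-Time Homebuyer Credit: $213,500 is $200 into a $10,000 phase-out range, leaving 9,800/10,000 of the credit: $9,000 × 9,800/10,000 = $8,820.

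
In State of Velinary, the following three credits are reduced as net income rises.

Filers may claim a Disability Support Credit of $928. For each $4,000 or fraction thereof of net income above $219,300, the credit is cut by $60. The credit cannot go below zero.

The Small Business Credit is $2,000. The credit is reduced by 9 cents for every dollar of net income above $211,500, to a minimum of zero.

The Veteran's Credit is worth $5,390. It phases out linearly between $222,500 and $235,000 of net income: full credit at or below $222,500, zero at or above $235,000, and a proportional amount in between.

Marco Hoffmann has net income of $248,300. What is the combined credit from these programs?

Disability Support Credit: income exceeds $219,300 by $29,000, which is 8 full-or-partial $4,000 increments; reduction = 8 × $60 = $480, leaving $448.
Small Business Credit: 9% of the $36,800 excess over $211,500 is $3,312 ≥ base, so the credit is $0.
Veteran's Credit: $248,300 is at or above $235,000, so the credit is $0.
Total: $448 + $0 + $0 = $448.

$448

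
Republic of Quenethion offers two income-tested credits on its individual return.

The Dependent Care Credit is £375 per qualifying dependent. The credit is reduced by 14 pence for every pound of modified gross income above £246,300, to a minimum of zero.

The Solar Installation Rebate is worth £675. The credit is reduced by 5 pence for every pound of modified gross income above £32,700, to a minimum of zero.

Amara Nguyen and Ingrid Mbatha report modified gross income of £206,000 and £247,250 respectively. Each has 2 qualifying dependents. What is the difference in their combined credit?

£133

Amara (£206,000): Dependent Care Credit: base = 2 × £375 = £750. £206,000 is at or below the £246,300 threshold, so the full £750 applies. Solar Installation Rebate: 5% of the £173,300 excess over £32,700 is £8,665 ≥ base, so the credit is £0. total £750 + £0 = £750
Ingrid (£247,250): Dependent Care Credit: base = 2 × £375 = £750. 14% of the £950 excess over £246,300 is £133; credit = £750 − £133 = £617. Solar Installation Rebate: 5% of the £214,550 excess over £32,700 is £10,727.50 ≥ base, so the credit is £0. total £617 + £0 = £617
Difference: |£750 − £617| = £133.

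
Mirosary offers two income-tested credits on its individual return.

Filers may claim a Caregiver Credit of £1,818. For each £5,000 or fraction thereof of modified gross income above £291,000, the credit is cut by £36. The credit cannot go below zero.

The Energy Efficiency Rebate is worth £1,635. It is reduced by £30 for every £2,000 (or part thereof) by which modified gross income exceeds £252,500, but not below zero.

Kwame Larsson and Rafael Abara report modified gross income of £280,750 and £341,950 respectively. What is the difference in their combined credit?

Kwame (£280,750): Caregiver Credit: £280,750 is at or below the £291,000 threshold, so the full £1,818 applies. Energy Efficiency Rebate: income exceeds £252,500 by £28,250, which is 15 full-or-partial £2,000 increments; reduction = 15 × £30 = £450, leaving £1,185. total £1,818 + £1,185 = £3,003
Rafael (£341,950): Caregiver Credit: income exceeds £291,000 by £50,950, which is 11 full-or-partial £5,000 increments; reduction = 11 × £36 = £396, leaving £1,422. Energy Efficiency Rebate: income exceeds £252,500 by £89,450, which is 45 full-or-partial £2,000 increments; reduction = 45 × £30 = £1,350, leaving £285. total £1,422 + £285 = £1,707
Difference: |£3,003 − £1,707| = £1,296.

£1,296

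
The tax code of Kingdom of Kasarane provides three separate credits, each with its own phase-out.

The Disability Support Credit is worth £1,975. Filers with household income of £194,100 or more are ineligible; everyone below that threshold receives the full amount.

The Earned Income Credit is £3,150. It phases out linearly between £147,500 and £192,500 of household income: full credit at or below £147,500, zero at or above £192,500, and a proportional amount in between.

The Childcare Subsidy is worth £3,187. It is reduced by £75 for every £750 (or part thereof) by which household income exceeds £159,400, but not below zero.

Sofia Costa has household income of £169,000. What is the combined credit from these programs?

Disability Support Credit: £169,000 is below the £194,100 cutoff, so the full £1,975 applies.
Earned Income Credit: £169,000 is £21,500 into a £45,000 phase-out range, leaving 23,500/45,000 of the credit: £3,150 × 23,500/45,000 = £1,645.
Childcare Subsidy: income exceeds £159,400 by £9,600, which is 13 full-or-partial £750 increments; reduction = 13 × £75 = £975, leaving £2,212.
Total: £1,975 + £1,645 + £2,212 = £5,832.

£5,832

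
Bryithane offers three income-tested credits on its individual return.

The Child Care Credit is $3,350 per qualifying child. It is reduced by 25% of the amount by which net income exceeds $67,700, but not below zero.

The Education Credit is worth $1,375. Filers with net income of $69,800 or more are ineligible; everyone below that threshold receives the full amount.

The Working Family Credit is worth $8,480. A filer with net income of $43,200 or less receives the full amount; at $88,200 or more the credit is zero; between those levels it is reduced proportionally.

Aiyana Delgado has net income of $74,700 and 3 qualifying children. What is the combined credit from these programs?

Child Care Credit: base = 3 × $3,350 = $10,050. 25% of the $7,000 excess over $67,700 is $1,750; credit = $10,050 − $1,750 = $8,300.
Education Credit: $74,700 meets or exceeds the $69,800 cutoff, so the credit is $0.
Working Family Credit: $74,700 is $31,500 into a $45,000 phase-out range, leaving 13,500/45,000 of the credit: $8,480 × 13,500/45,000 = $2,544.
Total: $8,300 + $0 + $2,544 = $10,844.

$10,844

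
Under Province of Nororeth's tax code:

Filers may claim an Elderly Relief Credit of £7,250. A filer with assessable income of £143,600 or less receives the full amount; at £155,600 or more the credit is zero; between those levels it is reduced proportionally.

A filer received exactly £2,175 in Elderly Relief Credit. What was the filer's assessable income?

£152,000

£2,175 is 2,175/7,250 of the full £7,250, so 5,075/7,250 of the £12,000 range has been used: income = £143,600 + £12,000 × 5,075/7,250 = £152,000.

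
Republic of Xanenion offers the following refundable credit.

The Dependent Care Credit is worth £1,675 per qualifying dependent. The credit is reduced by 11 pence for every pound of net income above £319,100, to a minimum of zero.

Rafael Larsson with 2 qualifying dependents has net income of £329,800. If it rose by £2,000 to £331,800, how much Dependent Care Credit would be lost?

At £329,800 — base = 2 × £1,675 = £3,350. 11% of the £10,700 excess over £319,100 is £1,177; credit = £3,350 − £1,177 = £2,173.
At £331,800 — base = 2 × £1,675 = £3,350. 11% of the £12,700 excess over £319,100 is £1,397; credit = £3,350 − £1,397 = £1,953.
Lost: £2,173 − £1,953 = £220.

£220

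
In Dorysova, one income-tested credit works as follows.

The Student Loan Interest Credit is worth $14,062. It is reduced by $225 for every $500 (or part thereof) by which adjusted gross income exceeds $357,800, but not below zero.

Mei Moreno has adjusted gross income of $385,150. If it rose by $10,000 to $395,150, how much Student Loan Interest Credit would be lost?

At $385,150 — income exceeds $357,800 by $27,350, which is 55 full-or-partial $500 increments; reduction = 55 × $225 = $12,375, leaving $1,687.
At $395,150 — income exceeds $357,800 by $37,350 → 75 increments × $225 = $16,875 ≥ base, so the credit is $0.
Lost: $1,687 − $0 = $1,687.

$1,687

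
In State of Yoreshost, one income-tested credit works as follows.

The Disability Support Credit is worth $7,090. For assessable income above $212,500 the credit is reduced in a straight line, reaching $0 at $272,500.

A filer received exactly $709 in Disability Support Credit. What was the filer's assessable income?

$266,500

$709 is 709/7,090 of the full $7,090, so 6,381/7,090 of the $60,000 range has been used: income = $212,500 + $60,000 × 6,381/7,090 = $266,500.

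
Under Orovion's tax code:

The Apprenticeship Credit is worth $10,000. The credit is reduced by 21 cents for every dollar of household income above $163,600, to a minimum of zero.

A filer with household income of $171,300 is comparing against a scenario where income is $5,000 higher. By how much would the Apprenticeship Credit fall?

$1,050

At $171,300 — 21% of the $7,700 excess over $163,600 is $1,617; credit = $10,000 − $1,617 = $8,383.
At $176,300 — 21% of the $12,700 excess over $163,600 is $2,667; credit = $10,000 − $2,667 = $7,333.
Lost: $8,383 − $7,333 = $1,050.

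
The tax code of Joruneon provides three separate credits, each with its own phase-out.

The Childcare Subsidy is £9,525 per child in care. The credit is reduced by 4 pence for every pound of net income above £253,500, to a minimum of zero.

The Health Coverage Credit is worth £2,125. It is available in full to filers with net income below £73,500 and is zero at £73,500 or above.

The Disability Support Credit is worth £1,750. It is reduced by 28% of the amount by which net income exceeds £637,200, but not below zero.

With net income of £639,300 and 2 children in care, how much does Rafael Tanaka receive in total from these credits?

£4,780

Childcare Subsidy: base = 2 × £9,525 = £19,050. 4% of the £385,800 excess over £253,500 is £15,432; credit = £19,050 − £15,432 = £3,618.
Health Coverage Credit: £639,300 meets or exceeds the £73,500 cutoff, so the credit is £0.
Disability Support Credit: 28% of the £2,100 excess over £637,200 is £588; credit = £1,750 − £588 = £1,162.
Total: £3,618 + £0 + £1,162 = £4,780.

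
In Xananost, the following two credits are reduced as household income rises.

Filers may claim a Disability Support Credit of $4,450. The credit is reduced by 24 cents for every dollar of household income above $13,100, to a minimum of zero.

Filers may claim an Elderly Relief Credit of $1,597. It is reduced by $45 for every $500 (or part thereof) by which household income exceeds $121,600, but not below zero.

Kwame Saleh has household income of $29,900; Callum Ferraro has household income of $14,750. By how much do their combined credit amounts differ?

$3,636

Kwame ($29,900): Disability Support Credit: 24% of the $16,800 excess over $13,100 is $4,032; credit = $4,450 − $4,032 = $418. Elderly Relief Credit: $29,900 is at or below the $121,600 threshold, so the full $1,597 applies. total $418 + $1,597 = $2,015
Callum ($14,750): Disability Support Credit: 24% of the $1,650 excess over $13,100 is $396; credit = $4,450 − $396 = $4,054. Elderly Relief Credit: $14,750 is at or below the $121,600 threshold, so the full $1,597 applies. total $4,054 + $1,597 = $5,651
Difference: |$2,015 − $5,651| = $3,636.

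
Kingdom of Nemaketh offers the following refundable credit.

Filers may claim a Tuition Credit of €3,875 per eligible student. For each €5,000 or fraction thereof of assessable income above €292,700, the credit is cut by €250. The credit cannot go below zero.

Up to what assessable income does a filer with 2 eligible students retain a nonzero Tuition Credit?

€442,700

Full credit = 2 × €3,875 = €7,750.
After 30 increments the reduction is 30 × €250 = €7,500, leaving €250; one more increment wipes it out. Increment 30 ends at excess 30 × €5,000 = €150,000, so the highest qualifying income is €292,700 + €150,000 = €442,700.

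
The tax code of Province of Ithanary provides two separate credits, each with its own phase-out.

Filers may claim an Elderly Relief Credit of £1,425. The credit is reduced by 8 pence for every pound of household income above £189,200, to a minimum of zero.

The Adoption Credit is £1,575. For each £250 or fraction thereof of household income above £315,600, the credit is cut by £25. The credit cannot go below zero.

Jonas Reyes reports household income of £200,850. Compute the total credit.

Elderly Relief Credit: 8% of the £11,650 excess over £189,200 is £932; credit = £1,425 − £932 = £493.
Adoption Credit: £200,850 is at or below the £315,600 threshold, so the full £1,575 applies.
Total: £493 + £1,575 = £2,068.

£2,068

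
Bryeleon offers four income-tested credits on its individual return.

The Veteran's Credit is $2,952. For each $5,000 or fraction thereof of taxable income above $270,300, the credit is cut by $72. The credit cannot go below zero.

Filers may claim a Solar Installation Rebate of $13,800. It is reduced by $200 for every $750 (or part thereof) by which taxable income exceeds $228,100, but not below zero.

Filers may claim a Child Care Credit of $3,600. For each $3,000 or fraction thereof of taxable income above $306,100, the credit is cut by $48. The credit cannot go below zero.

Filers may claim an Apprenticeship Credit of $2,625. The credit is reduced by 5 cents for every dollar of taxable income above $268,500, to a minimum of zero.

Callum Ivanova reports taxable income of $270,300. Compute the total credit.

Veteran's Credit: $270,300 is at or below the $270,300 threshold, so the full $2,952 applies.
Solar Installation Rebate: income exceeds $228,100 by $42,200, which is 57 full-or-partial $750 increments; reduction = 57 × $200 = $11,400, leaving $2,400.
Child Care Credit: $270,300 is at or below the $306,100 threshold, so the full $3,600 applies.
Apprenticeship Credit: 5% of the $1,800 excess over $268,500 is $90; credit = $2,625 − $90 = $2,535.
Total: $2,952 + $2,400 + $3,600 + $2,535 = $11,487.

$11,487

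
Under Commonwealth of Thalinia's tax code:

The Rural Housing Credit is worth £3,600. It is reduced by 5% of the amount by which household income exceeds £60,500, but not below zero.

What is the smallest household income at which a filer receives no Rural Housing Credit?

The credit falls by 5% of each pound above £60,500, so it reaches zero when the excess is £3,600 / 5% = £72,000: income = £60,500 + £72,000 = £132,500.

£132,500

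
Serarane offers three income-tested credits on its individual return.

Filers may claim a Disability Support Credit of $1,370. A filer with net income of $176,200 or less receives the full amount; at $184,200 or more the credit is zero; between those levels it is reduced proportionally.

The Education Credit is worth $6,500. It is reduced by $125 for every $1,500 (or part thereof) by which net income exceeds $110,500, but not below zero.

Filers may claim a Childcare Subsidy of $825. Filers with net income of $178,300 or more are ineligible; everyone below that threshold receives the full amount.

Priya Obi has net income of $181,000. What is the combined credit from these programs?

$1,173

Disability Support Credit: $181,000 is $4,800 into a $8,000 phase-out range, leaving 3,200/8,000 of the credit: $1,370 × 3,200/8,000 = $548.
Education Credit: income exceeds $110,500 by $70,500, which is 47 full-or-partial $1,500 increments; reduction = 47 × $125 = $5,875, leaving $625.
Childcare Subsidy: $181,000 meets or exceeds the $178,300 cutoff, so the credit is $0.
Total: $548 + $625 + $0 = $1,173.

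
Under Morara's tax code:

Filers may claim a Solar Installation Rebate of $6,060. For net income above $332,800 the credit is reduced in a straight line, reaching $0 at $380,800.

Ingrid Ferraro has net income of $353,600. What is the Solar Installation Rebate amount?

Solar Installation Rebate: $353,600 is $20,800 into a $48,000 phase-out range, leaving 27,200/48,000 of the credit: $6,060 × 27,200/48,000 = $3,434.

$3,434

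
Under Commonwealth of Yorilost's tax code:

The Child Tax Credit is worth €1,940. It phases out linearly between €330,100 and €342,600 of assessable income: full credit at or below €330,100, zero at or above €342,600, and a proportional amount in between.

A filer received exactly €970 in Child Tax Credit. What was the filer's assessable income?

€970 is 970/1,940 of the full €1,940, so 970/1,940 of the €12,500 range has been used: income = €330,100 + €12,500 × 970/1,940 = €336,350.

€336,350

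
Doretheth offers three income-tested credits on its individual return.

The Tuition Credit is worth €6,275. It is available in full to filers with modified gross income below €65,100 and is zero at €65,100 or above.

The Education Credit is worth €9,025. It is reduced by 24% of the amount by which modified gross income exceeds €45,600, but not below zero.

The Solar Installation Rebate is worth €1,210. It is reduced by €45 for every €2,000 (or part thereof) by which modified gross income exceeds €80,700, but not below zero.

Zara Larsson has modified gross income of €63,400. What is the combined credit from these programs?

€12,238

Tuition Credit: €63,400 is below the €65,100 cutoff, so the full €6,275 applies.
Education Credit: 24% of the €17,800 excess over €45,600 is €4,272; credit = €9,025 − €4,272 = €4,753.
Solar Installation Rebate: €63,400 is at or below the €80,700 threshold, so the full €1,210 applies.
Total: €6,275 + €4,753 + €1,210 = €12,238.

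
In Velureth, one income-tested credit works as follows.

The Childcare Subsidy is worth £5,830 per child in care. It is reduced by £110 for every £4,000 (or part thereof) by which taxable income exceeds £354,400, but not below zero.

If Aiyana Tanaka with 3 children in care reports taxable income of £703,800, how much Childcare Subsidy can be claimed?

Childcare Subsidy: base = 3 × £5,830 = £17,490. income exceeds £354,400 by £349,400, which is 88 full-or-partial £4,000 increments; reduction = 88 × £110 = £9,680, leaving £7,810.

£7,810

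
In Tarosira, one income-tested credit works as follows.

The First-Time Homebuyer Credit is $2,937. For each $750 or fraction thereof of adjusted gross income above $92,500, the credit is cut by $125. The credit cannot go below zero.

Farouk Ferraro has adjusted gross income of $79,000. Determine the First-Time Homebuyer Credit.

First-Time Homebuyer Credit: $79,000 is at or below the $92,500 threshold, so the full $2,937 applies.

$2,937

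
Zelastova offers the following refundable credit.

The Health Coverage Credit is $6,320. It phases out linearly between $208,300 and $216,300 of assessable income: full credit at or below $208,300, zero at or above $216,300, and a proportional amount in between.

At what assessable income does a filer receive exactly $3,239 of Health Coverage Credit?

$212,200

$3,239 is 3,239/6,320 of the full $6,320, so 3,081/6,320 of the $8,000 range has been used: income = $208,300 + $8,000 × 3,081/6,320 = $212,200.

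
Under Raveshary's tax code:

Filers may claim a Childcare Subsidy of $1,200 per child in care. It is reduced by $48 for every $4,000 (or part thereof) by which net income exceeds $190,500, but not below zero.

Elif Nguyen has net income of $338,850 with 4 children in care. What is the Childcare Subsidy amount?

Childcare Subsidy: base = 4 × $1,200 = $4,800. income exceeds $190,500 by $148,350, which is 38 full-or-partial $4,000 increments; reduction = 38 × $48 = $1,824, leaving $2,976.

$2,976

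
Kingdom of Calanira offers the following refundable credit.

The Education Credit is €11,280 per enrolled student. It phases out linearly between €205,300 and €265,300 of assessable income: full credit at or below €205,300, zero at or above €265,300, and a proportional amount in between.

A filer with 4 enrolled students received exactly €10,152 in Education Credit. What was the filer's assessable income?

€251,800

Full credit = 4 × €11,280 = €45,120.
€10,152 is 10,152/45,120 of the full €45,120, so 34,968/45,120 of the €60,000 range has been used: income = €205,300 + €60,000 × 34,968/45,120 = €251,800.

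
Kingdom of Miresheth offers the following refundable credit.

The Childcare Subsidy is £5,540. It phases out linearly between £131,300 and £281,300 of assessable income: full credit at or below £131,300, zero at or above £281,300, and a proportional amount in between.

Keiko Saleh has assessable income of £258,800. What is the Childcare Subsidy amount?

£831

Childcare Subsidy: £258,800 is £127,500 into a £150,000 phase-out range, leaving 22,500/150,000 of the credit: £5,540 × 22,500/150,000 = £831.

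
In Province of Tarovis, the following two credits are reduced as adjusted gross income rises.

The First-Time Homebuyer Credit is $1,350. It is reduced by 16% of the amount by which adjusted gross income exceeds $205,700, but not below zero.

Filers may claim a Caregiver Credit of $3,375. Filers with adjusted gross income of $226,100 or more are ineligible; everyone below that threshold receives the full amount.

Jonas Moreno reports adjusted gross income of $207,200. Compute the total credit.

$4,485

First-Time Homebuyer Credit: 16% of the $1,500 excess over $205,700 is $240; credit = $1,350 − $240 = $1,110.
Caregiver Credit: $207,200 is below the $226,100 cutoff, so the full $3,375 applies.
Total: $1,110 + $3,375 = $4,485.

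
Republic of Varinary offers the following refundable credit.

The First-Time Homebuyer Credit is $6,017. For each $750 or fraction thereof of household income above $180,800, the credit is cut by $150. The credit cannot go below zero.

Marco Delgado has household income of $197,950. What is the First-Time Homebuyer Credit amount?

$2,567

First-Time Homebuyer Credit: income exceeds $180,800 by $17,150, which is 23 full-or-partial $750 increments; reduction = 23 × $150 = $3,450, leaving $2,567.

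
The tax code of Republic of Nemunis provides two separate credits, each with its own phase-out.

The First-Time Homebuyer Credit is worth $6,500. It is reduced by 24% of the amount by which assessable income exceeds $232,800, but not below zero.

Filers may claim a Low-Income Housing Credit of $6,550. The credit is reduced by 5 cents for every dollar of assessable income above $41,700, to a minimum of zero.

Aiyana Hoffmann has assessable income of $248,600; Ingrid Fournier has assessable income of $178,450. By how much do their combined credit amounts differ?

Aiyana ($248,600): First-Time Homebuyer Credit: 24% of the $15,800 excess over $232,800 is $3,792; credit = $6,500 − $3,792 = $2,708. Low-Income Housing Credit: 5% of the $206,900 excess over $41,700 is $10,345 ≥ base, so the credit is $0. total $2,708 + $0 = $2,708
Ingrid ($178,450): First-Time Homebuyer Credit: $178,450 is at or below the $232,800 threshold, so the full $6,500 applies. Low-Income Housing Credit: 5% of the $136,750 excess over $41,700 is $6,837.50 ≥ base, so the credit is $0. total $6,500 + $0 = $6,500
Difference: |$2,708 − $6,500| = $3,792.

$3,792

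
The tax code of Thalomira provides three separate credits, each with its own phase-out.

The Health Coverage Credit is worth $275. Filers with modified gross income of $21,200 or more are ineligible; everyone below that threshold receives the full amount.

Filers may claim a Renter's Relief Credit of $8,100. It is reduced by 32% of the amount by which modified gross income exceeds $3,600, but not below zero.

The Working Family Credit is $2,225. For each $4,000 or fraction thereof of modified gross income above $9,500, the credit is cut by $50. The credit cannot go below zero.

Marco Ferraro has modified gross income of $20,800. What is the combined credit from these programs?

$4,946

Health Coverage Credit: $20,800 is below the $21,200 cutoff, so the full $275 applies.
Renter's Relief Credit: 32% of the $17,200 excess over $3,600 is $5,504; credit = $8,100 − $5,504 = $2,596.
Working Family Credit: income exceeds $9,500 by $11,300, which is 3 full-or-partial $4,000 increments; reduction = 3 × $50 = $150, leaving $2,075.
Total: $275 + $2,596 + $2,075 = $4,946.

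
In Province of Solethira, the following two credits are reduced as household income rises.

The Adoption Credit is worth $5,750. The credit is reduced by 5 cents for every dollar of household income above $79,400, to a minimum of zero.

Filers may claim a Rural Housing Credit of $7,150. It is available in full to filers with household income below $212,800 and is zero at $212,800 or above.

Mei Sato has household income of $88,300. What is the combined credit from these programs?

Adoption Credit: 5% of the $8,900 excess over $79,400 is $445; credit = $5,750 − $445 = $5,305.
Rural Housing Credit: $88,300 is below the $212,800 cutoff, so the full $7,150 applies.
Total: $5,305 + $7,150 = $12,455.

$12,455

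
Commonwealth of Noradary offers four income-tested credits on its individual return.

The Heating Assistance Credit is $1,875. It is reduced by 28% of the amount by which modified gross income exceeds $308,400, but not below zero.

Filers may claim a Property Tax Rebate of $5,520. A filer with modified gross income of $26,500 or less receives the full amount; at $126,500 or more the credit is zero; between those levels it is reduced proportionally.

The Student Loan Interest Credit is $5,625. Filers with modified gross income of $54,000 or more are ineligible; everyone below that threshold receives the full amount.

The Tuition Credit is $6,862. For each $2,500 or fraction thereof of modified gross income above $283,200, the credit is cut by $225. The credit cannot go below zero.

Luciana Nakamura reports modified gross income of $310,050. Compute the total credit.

Heating Assistance Credit: 28% of the $1,650 excess over $308,400 is $462; credit = $1,875 − $462 = $1,413.
Property Tax Rebate: $310,050 is at or above $126,500, so the credit is $0.
Student Loan Interest Credit: $310,050 meets or exceeds the $54,000 cutoff, so the credit is $0.
Tuition Credit: income exceeds $283,200 by $26,850, which is 11 full-or-partial $2,500 increments; reduction = 11 × $225 = $2,475, leaving $4,387.
Total: $1,413 + $0 + $0 + $4,387 = $5,800.

$5,800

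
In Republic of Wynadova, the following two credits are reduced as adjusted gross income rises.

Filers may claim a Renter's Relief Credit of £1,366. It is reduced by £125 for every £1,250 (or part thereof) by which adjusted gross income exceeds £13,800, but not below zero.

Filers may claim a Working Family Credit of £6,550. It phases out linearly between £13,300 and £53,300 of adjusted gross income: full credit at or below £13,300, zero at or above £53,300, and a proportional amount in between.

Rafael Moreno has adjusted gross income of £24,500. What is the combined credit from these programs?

£4,957

Renter's Relief Credit: income exceeds £13,800 by £10,700, which is 9 full-or-partial £1,250 increments; reduction = 9 × £125 = £1,125, leaving £241.
Working Family Credit: £24,500 is £11,200 into a £40,000 phase-out range, leaving 28,800/40,000 of the credit: £6,550 × 28,800/40,000 = £4,716.
Total: £241 + £4,716 = £4,957.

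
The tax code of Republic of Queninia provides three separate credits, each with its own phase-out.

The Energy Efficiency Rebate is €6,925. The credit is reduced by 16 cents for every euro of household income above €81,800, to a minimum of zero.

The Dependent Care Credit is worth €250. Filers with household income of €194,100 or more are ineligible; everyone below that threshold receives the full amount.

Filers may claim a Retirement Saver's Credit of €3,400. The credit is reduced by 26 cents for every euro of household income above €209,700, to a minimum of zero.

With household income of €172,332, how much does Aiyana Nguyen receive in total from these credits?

Energy Efficiency Rebate: 16% of the €90,532 excess over €81,800 is €14,485.12 ≥ base, so the credit is €0.
Dependent Care Credit: €172,332 is below the €194,100 cutoff, so the full €250 applies.
Retirement Saver's Credit: €172,332 is at or below the €209,700 threshold, so the full €3,400 applies.
Total: €0 + €250 + €3,400 = €3,650.

€3,650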